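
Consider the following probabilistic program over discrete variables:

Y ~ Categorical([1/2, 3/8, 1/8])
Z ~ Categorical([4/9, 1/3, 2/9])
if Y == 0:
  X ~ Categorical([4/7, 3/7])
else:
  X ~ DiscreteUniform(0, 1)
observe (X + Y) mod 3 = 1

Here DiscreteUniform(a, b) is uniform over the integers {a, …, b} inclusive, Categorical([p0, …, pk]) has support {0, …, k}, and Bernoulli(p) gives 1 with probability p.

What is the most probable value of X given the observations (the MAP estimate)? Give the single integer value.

Enumerate traces; 6 have nonzero weight after conditioning:
  (Y=0, Z=0, X=1) weight 2/21
  (Y=0, Z=1, X=1) weight 1/14
  (Y=0, Z=2, X=1) weight 1/21
  (Y=1, Z=0, X=0) weight 1/12
  (Y=1, Z=1, X=0) weight 1/16
  (Y=1, Z=2, X=0) weight 1/24
Group by X:
  weight(X=0) = 3/16
  weight(X=1) = 3/14
Total weight = 3/16 + 3/14 = 45/112
P(X=0 | obs) = 3/16 / 45/112 = 7/15
P(X=1 | obs) = 3/14 / 45/112 = 8/15
argmax = 1

argmax_v P(X = v | obs) = 1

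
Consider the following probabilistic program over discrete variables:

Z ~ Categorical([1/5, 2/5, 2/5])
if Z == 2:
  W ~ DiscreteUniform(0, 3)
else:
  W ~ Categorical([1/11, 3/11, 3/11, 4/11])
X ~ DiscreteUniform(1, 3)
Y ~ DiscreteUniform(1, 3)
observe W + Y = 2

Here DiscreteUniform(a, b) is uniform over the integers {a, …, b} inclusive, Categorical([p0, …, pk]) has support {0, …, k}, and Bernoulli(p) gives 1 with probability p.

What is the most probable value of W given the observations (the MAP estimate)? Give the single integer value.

argmax_v P(W = v | obs) = 1

Enumerate traces; 18 have nonzero weight after conditioning:
  (Z=0, W=0, X=1, Y=2) weight 1/495
  (Z=0, W=0, X=2, Y=2) weight 1/495
  (Z=0, W=0, X=3, Y=2) weight 1/495
  (Z=0, W=1, X=1, Y=1) weight 1/165
  (Z=0, W=1, X=2, Y=1) weight 1/165
  (Z=0, W=1, X=3, Y=1) weight 1/165
  (Z=1, W=0, X=1, Y=2) weight 2/495
  (Z=1, W=0, X=2, Y=2) weight 2/495
  … 10 more
Group by W:
  weight(W=0) = 17/330
  weight(W=1) = 29/330
Total weight = 17/330 + 29/330 = 23/165
P(W=0 | obs) = 17/330 / 23/165 = 17/46
P(W=1 | obs) = 29/330 / 23/165 = 29/46
argmax = 1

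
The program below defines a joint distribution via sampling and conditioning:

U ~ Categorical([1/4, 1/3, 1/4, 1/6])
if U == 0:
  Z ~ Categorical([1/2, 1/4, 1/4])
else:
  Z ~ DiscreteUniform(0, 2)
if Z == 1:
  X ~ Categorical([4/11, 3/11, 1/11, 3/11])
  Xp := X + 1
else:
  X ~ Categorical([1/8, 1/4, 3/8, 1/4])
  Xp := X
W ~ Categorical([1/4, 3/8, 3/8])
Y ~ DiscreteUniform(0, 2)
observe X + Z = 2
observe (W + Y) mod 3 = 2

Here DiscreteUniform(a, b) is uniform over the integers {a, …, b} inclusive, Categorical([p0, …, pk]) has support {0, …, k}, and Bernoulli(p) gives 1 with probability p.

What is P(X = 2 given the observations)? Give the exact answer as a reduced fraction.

P(X = 2 | obs) = 198/373

Enumerate traces; 36 have nonzero weight after conditioning:
  (U=0, Z=0, X=2, W=0, Y=2) weight 1/256
  (U=0, Z=0, X=2, W=1, Y=1) weight 3/512
  (U=0, Z=0, X=2, W=2, Y=0) weight 3/512
  (U=0, Z=1, X=1, W=0, Y=2) weight 1/704
  (U=0, Z=1, X=1, W=1, Y=1) weight 3/1408
  (U=0, Z=1, X=1, W=2, Y=0) weight 3/1408
  (U=0, Z=2, X=0, W=0, Y=2) weight 1/1536
  (U=0, Z=2, X=0, W=1, Y=1) weight 1/1024
  … 28 more
Group by X:
  weight(X=0) = 5/384
  weight(X=1) = 5/176
  weight(X=2) = 3/64
Total weight = 5/384 + 5/176 + 3/64 = 373/4224
P(X=0 | obs) = 5/384 / 373/4224 = 55/373
P(X=1 | obs) = 5/176 / 373/4224 = 120/373
P(X=2 | obs) = 3/64 / 373/4224 = 198/373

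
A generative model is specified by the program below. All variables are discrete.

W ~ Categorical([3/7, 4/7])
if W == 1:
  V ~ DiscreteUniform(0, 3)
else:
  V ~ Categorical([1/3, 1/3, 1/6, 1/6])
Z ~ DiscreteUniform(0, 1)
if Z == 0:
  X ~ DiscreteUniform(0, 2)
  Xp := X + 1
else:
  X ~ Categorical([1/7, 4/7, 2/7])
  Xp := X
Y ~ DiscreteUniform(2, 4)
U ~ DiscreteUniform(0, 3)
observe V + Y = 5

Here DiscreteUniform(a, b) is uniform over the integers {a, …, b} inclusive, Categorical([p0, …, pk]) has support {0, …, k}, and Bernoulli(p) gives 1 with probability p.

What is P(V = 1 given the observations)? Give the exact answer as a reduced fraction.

P(V = 1 | obs) = 2/5

Enumerate traces; 144 have nonzero weight after conditioning:
  (W=0, V=1, Z=0, X=0, Y=4, U=0) weight 1/504
  (W=0, V=1, Z=0, X=0, Y=4, U=1) weight 1/504
  (W=0, V=1, Z=0, X=0, Y=4, U=2) weight 1/504
  (W=0, V=1, Z=0, X=0, Y=4, U=3) weight 1/504
  (W=0, V=1, Z=0, X=1, Y=4, U=0) weight 1/504
  (W=0, V=1, Z=0, X=1, Y=4, U=1) weight 1/504
  (W=0, V=1, Z=0, X=1, Y=4, U=2) weight 1/504
  (W=0, V=1, Z=0, X=1, Y=4, U=3) weight 1/504
  (W=0, V=2, Z=0, X=0, Y=3, U=0) weight 1/1008
  (W=0, V=3, Z=0, X=0, Y=2, U=0) weight 1/1008
  … 134 more
Group by V:
  weight(V=1) = 2/21
  weight(V=2) = 1/14
  weight(V=3) = 1/14
Total weight = 2/21 + 1/14 + 1/14 = 5/21
P(V=1 | obs) = 2/21 / 5/21 = 2/5
P(V=2 | obs) = 1/14 / 5/21 = 3/10
P(V=3 | obs) = 1/14 / 5/21 = 3/10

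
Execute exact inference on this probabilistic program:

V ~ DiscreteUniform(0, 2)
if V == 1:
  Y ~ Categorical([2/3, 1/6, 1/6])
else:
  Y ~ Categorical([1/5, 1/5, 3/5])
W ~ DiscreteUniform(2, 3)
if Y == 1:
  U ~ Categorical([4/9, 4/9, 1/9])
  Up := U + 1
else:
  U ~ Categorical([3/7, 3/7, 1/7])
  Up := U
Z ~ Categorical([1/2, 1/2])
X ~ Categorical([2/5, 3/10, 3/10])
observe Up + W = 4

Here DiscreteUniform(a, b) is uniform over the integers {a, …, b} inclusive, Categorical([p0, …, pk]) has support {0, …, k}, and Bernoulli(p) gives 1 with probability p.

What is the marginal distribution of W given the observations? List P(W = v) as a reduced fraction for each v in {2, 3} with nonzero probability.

P(W=2) = 1133/3580, P(W=3) = 2447/3580

Enumerate traces; 108 have nonzero weight after conditioning:
  (V=0, Y=0, W=2, U=2, Z=0, X=0) weight 1/1050
  (V=0, Y=0, W=2, U=2, Z=0, X=1) weight 1/1400
  (V=0, Y=0, W=2, U=2, Z=0, X=2) weight 1/1400
  (V=0, Y=0, W=2, U=2, Z=1, X=0) weight 1/1050
  (V=0, Y=0, W=2, U=2, Z=1, X=1) weight 1/1400
  (V=0, Y=0, W=2, U=2, Z=1, X=2) weight 1/1400
  (V=0, Y=0, W=3, U=1, Z=0, X=0) weight 1/350
  (V=0, Y=0, W=3, U=1, Z=0, X=1) weight 3/1400
  … 100 more
Group by W:
  weight(W=2) = 1133/11340
  weight(W=3) = 2447/11340
Total weight = 1133/11340 + 2447/11340 = 179/567
P(W=2 | obs) = 1133/11340 / 179/567 = 1133/3580
P(W=3 | obs) = 2447/11340 / 179/567 = 2447/3580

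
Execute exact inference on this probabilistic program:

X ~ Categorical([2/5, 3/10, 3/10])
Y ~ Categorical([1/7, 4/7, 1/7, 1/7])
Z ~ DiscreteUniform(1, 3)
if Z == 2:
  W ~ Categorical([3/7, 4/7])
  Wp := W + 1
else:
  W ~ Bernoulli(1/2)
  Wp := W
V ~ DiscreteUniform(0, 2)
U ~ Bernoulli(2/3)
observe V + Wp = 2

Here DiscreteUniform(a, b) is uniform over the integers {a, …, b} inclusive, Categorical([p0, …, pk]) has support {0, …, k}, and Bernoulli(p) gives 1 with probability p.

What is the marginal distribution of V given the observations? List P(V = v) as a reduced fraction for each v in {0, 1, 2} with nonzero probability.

Enumerate traces; 144 have nonzero weight after conditioning:
  (X=0, Y=0, Z=1, W=0, V=2, U=0) weight 1/945
  (X=0, Y=0, Z=1, W=0, V=2, U=1) weight 2/945
  (X=0, Y=0, Z=1, W=1, V=1, U=0) weight 1/945
  (X=0, Y=0, Z=1, W=1, V=1, U=1) weight 2/945
  (X=0, Y=0, Z=2, W=0, V=1, U=0) weight 2/2205
  (X=0, Y=0, Z=2, W=0, V=1, U=1) weight 4/2205
  (X=0, Y=0, Z=2, W=1, V=0, U=0) weight 8/6615
  (X=0, Y=0, Z=2, W=1, V=0, U=1) weight 16/6615
  … 136 more
Group by V:
  weight(V=0) = 4/63
  weight(V=1) = 10/63
  weight(V=2) = 1/9
Total weight = 4/63 + 10/63 + 1/9 = 1/3
P(V=0 | obs) = 4/63 / 1/3 = 4/21
P(V=1 | obs) = 10/63 / 1/3 = 10/21
P(V=2 | obs) = 1/9 / 1/3 = 1/3

P(V=0) = 4/21, P(V=1) = 10/21, P(V=2) = 1/3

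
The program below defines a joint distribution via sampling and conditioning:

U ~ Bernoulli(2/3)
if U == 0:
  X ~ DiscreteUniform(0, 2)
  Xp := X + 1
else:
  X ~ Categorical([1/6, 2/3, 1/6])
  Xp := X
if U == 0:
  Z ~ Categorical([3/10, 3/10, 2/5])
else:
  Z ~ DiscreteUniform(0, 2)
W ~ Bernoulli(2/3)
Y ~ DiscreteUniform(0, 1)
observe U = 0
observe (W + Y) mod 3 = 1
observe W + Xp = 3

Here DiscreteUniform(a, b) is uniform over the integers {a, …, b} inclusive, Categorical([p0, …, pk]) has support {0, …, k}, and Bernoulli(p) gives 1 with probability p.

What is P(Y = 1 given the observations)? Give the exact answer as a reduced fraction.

P(Y = 1 | obs) = 1/3

Enumerate traces; 6 have nonzero weight after conditioning:
  (U=0, X=1, Z=0, W=1, Y=0) weight 1/90
  (U=0, X=1, Z=1, W=1, Y=0) weight 1/90
  (U=0, X=1, Z=2, W=1, Y=0) weight 2/135
  (U=0, X=2, Z=0, W=0, Y=1) weight 1/180
  (U=0, X=2, Z=1, W=0, Y=1) weight 1/180
  (U=0, X=2, Z=2, W=0, Y=1) weight 1/135
Group by Y:
  weight(Y=0) = 1/27
  weight(Y=1) = 1/54
Total weight = 1/27 + 1/54 = 1/18
P(Y=0 | obs) = 1/27 / 1/18 = 2/3
P(Y=1 | obs) = 1/54 / 1/18 = 1/3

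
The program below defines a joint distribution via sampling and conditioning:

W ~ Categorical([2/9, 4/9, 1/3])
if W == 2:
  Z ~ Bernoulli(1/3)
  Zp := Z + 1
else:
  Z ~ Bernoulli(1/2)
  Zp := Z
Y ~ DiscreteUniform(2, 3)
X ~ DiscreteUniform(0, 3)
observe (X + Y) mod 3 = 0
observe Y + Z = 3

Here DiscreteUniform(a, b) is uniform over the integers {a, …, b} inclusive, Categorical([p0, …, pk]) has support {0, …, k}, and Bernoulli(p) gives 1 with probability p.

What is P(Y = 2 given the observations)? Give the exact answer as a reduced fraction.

P(Y = 2 | obs) = 2/7

Enumerate traces; 9 have nonzero weight after conditioning:
  (W=0, Z=0, Y=3, X=0) weight 1/72
  (W=0, Z=0, Y=3, X=3) weight 1/72
  (W=0, Z=1, Y=2, X=1) weight 1/72
  (W=1, Z=0, Y=3, X=0) weight 1/36
  (W=1, Z=0, Y=3, X=3) weight 1/36
  (W=1, Z=1, Y=2, X=1) weight 1/36
  (W=2, Z=0, Y=3, X=0) weight 1/36
  (W=2, Z=0, Y=3, X=3) weight 1/36
  … 1 more
Group by Y:
  weight(Y=2) = 1/18
  weight(Y=3) = 5/36
Total weight = 1/18 + 5/36 = 7/36
P(Y=2 | obs) = 1/18 / 7/36 = 2/7
P(Y=3 | obs) = 5/36 / 7/36 = 5/7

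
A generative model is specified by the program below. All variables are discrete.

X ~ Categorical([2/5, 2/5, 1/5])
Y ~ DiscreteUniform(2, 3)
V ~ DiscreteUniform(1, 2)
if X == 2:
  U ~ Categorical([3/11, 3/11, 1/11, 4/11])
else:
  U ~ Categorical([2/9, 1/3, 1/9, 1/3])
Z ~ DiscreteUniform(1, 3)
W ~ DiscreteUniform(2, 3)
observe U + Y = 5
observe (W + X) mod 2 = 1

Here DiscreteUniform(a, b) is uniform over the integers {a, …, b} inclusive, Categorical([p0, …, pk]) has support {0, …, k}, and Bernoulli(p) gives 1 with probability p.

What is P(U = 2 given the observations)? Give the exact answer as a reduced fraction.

Enumerate traces; 36 have nonzero weight after conditioning:
  (X=0, Y=2, V=1, U=3, Z=1, W=3) weight 1/180
  (X=0, Y=2, V=1, U=3, Z=2, W=3) weight 1/180
  (X=0, Y=2, V=1, U=3, Z=3, W=3) weight 1/180
  (X=0, Y=2, V=2, U=3, Z=1, W=3) weight 1/180
  (X=0, Y=2, V=2, U=3, Z=2, W=3) weight 1/180
  (X=0, Y=2, V=2, U=3, Z=3, W=3) weight 1/180
  (X=0, Y=3, V=1, U=2, Z=1, W=3) weight 1/540
  (X=0, Y=3, V=1, U=2, Z=2, W=3) weight 1/540
  … 28 more
Group by U:
  weight(U=2) = 53/1980
  weight(U=3) = 14/165
Total weight = 53/1980 + 14/165 = 221/1980
P(U=2 | obs) = 53/1980 / 221/1980 = 53/221
P(U=3 | obs) = 14/165 / 221/1980 = 168/221

P(U = 2 | obs) = 53/221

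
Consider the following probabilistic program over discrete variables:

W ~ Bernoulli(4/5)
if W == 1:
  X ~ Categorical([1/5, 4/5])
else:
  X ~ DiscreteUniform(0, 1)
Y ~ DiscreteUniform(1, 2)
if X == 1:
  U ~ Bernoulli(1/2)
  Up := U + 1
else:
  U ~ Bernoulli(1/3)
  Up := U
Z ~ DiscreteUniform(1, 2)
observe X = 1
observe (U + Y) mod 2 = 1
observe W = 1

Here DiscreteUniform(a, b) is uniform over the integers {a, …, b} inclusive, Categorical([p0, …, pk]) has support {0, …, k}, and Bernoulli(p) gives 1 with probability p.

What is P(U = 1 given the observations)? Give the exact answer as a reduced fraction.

Enumerate traces; 4 have nonzero weight after conditioning:
  (W=1, X=1, Y=1, U=0, Z=1) weight 2/25
  (W=1, X=1, Y=1, U=0, Z=2) weight 2/25
  (W=1, X=1, Y=2, U=1, Z=1) weight 2/25
  (W=1, X=1, Y=2, U=1, Z=2) weight 2/25
Group by U:
  weight(U=0) = 4/25
  weight(U=1) = 4/25
Total weight = 4/25 + 4/25 = 8/25
P(U=0 | obs) = 4/25 / 8/25 = 1/2
P(U=1 | obs) = 4/25 / 8/25 = 1/2

P(U = 1 | obs) = 1/2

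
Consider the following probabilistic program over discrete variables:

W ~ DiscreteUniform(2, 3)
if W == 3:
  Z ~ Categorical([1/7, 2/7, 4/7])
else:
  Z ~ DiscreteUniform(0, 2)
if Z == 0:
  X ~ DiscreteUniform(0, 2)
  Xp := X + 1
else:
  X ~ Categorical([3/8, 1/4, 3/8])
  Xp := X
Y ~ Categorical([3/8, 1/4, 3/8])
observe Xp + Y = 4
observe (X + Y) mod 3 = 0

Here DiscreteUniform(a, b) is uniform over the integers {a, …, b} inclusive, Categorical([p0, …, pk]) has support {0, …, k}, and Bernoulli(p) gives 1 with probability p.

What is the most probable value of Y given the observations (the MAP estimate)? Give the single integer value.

argmax_v P(Y = v | obs) = 2

Enumerate traces; 4 have nonzero weight after conditioning:
  (W=2, Z=0, X=1, Y=2) weight 1/48
  (W=2, Z=0, X=2, Y=1) weight 1/72
  (W=3, Z=0, X=1, Y=2) weight 1/112
  (W=3, Z=0, X=2, Y=1) weight 1/168
Group by Y:
  weight(Y=1) = 5/252
  weight(Y=2) = 5/168
Total weight = 5/252 + 5/168 = 25/504
P(Y=1 | obs) = 5/252 / 25/504 = 2/5
P(Y=2 | obs) = 5/168 / 25/504 = 3/5
argmax = 2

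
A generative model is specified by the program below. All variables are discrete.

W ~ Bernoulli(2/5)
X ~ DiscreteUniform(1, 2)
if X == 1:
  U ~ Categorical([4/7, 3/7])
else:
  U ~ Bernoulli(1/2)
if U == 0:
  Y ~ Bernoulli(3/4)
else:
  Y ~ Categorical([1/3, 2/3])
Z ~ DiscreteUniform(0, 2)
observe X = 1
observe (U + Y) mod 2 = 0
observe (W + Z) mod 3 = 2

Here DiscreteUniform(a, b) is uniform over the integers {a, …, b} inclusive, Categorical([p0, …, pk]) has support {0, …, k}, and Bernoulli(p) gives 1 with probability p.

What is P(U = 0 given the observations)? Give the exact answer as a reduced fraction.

P(U = 0 | obs) = 1/3

Enumerate traces; 4 have nonzero weight after conditioning:
  (W=0, X=1, U=0, Y=0, Z=2) weight 1/70
  (W=0, X=1, U=1, Y=1, Z=2) weight 1/35
  (W=1, X=1, U=0, Y=0, Z=1) weight 1/105
  (W=1, X=1, U=1, Y=1, Z=1) weight 2/105
Group by U:
  weight(U=0) = 1/42
  weight(U=1) = 1/21
Total weight = 1/42 + 1/21 = 1/14
P(U=0 | obs) = 1/42 / 1/14 = 1/3
P(U=1 | obs) = 1/21 / 1/14 = 2/3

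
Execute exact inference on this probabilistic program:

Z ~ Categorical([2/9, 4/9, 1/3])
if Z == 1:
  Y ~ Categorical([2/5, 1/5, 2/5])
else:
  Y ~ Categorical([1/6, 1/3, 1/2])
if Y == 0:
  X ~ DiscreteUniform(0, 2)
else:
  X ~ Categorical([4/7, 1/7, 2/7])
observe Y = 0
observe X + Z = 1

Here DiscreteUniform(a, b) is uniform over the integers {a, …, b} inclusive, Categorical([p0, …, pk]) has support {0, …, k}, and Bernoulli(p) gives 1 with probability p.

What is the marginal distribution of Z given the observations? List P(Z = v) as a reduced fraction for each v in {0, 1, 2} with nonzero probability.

Enumerate traces; 2 have nonzero weight after conditioning:
  (Z=0, Y=0, X=1) weight 1/81
  (Z=1, Y=0, X=0) weight 8/135
Group by Z:
  weight(Z=0) = 1/81
  weight(Z=1) = 8/135
Total weight = 1/81 + 8/135 = 29/405
P(Z=0 | obs) = 1/81 / 29/405 = 5/29
P(Z=1 | obs) = 8/135 / 29/405 = 24/29

P(Z=0) = 5/29, P(Z=1) = 24/29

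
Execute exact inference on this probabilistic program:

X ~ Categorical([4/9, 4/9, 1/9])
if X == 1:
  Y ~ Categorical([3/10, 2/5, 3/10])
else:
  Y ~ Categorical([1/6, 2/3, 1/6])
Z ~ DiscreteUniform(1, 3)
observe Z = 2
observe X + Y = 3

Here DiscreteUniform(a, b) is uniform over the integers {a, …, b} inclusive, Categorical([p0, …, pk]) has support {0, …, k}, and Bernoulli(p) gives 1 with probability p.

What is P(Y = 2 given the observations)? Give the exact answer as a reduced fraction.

P(Y = 2 | obs) = 9/14

Enumerate traces; 2 have nonzero weight after conditioning:
  (X=1, Y=2, Z=2) weight 2/45
  (X=2, Y=1, Z=2) weight 2/81
Group by Y:
  weight(Y=1) = 2/81
  weight(Y=2) = 2/45
Total weight = 2/81 + 2/45 = 28/405
P(Y=1 | obs) = 2/81 / 28/405 = 5/14
P(Y=2 | obs) = 2/45 / 28/405 = 9/14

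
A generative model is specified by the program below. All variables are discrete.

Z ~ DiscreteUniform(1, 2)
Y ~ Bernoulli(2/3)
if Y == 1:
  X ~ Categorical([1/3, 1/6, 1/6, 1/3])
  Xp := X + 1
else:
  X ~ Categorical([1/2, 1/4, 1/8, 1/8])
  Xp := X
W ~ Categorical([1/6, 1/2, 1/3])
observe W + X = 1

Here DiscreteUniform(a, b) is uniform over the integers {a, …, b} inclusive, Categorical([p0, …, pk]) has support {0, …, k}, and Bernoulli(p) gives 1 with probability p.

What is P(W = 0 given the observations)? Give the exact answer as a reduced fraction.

Enumerate traces; 8 have nonzero weight after conditioning:
  (Z=1, Y=0, X=0, W=1) weight 1/24
  (Z=1, Y=0, X=1, W=0) weight 1/144
  (Z=1, Y=1, X=0, W=1) weight 1/18
  (Z=1, Y=1, X=1, W=0) weight 1/108
  (Z=2, Y=0, X=0, W=1) weight 1/24
  (Z=2, Y=0, X=1, W=0) weight 1/144
  (Z=2, Y=1, X=0, W=1) weight 1/18
  (Z=2, Y=1, X=1, W=0) weight 1/108
Group by W:
  weight(W=0) = 7/216
  weight(W=1) = 7/36
Total weight = 7/216 + 7/36 = 49/216
P(W=0 | obs) = 7/216 / 49/216 = 1/7
P(W=1 | obs) = 7/36 / 49/216 = 6/7

P(W = 0 | obs) = 1/7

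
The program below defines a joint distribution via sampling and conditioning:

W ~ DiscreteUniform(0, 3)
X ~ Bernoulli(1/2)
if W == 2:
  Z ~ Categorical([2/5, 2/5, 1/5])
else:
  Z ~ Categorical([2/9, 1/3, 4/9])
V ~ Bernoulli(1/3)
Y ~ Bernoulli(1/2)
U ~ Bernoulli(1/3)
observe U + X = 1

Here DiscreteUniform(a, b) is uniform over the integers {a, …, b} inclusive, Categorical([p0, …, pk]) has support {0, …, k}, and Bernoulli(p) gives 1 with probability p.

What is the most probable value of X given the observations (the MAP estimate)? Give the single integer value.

argmax_v P(X = v | obs) = 1

Enumerate traces; 96 have nonzero weight after conditioning:
  (W=0, X=0, Z=0, V=0, Y=0, U=1) weight 1/324
  (W=0, X=0, Z=0, V=0, Y=1, U=1) weight 1/324
  (W=0, X=0, Z=0, V=1, Y=0, U=1) weight 1/648
  (W=0, X=0, Z=0, V=1, Y=1, U=1) weight 1/648
  (W=0, X=0, Z=1, V=0, Y=0, U=1) weight 1/216
  (W=0, X=0, Z=1, V=0, Y=1, U=1) weight 1/216
  (W=0, X=0, Z=1, V=1, Y=0, U=1) weight 1/432
  (W=0, X=0, Z=1, V=1, Y=1, U=1) weight 1/432
  (W=0, X=1, Z=0, V=0, Y=0, U=0) weight 1/162
  … 87 more
Group by X:
  weight(X=0) = 1/6
  weight(X=1) = 1/3
Total weight = 1/6 + 1/3 = 1/2
P(X=0 | obs) = 1/6 / 1/2 = 1/3
P(X=1 | obs) = 1/3 / 1/2 = 2/3
argmax = 1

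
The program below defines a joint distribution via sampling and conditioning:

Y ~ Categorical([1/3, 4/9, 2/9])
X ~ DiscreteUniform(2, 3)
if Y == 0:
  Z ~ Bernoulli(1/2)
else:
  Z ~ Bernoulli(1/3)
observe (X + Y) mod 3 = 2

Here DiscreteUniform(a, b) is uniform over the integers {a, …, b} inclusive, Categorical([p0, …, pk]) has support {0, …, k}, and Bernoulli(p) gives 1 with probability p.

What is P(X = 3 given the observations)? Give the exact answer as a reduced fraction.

Enumerate traces; 4 have nonzero weight after conditioning:
  (Y=0, X=2, Z=0) weight 1/12
  (Y=0, X=2, Z=1) weight 1/12
  (Y=2, X=3, Z=0) weight 2/27
  (Y=2, X=3, Z=1) weight 1/27
Group by X:
  weight(X=2) = 1/6
  weight(X=3) = 1/9
Total weight = 1/6 + 1/9 = 5/18
P(X=2 | obs) = 1/6 / 5/18 = 3/5
P(X=3 | obs) = 1/9 / 5/18 = 2/5

P(X = 3 | obs) = 2/5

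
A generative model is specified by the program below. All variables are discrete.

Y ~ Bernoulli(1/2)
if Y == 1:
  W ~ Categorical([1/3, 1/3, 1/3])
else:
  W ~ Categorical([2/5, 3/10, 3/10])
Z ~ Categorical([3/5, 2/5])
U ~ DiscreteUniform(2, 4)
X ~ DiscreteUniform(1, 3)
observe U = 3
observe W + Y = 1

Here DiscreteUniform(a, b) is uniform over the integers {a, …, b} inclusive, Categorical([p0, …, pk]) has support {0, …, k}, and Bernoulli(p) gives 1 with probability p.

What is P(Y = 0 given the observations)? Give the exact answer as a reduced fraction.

Enumerate traces; 12 have nonzero weight after conditioning:
  (Y=0, W=1, Z=0, U=3, X=1) weight 1/100
  (Y=0, W=1, Z=0, U=3, X=2) weight 1/100
  (Y=0, W=1, Z=0, U=3, X=3) weight 1/100
  (Y=0, W=1, Z=1, U=3, X=1) weight 1/150
  (Y=0, W=1, Z=1, U=3, X=2) weight 1/150
  (Y=0, W=1, Z=1, U=3, X=3) weight 1/150
  (Y=1, W=0, Z=0, U=3, X=1) weight 1/90
  (Y=1, W=0, Z=0, U=3, X=2) weight 1/90
  … 4 more
Group by Y:
  weight(Y=0) = 1/20
  weight(Y=1) = 1/18
Total weight = 1/20 + 1/18 = 19/180
P(Y=0 | obs) = 1/20 / 19/180 = 9/19
P(Y=1 | obs) = 1/18 / 19/180 = 10/19

P(Y = 0 | obs) = 9/19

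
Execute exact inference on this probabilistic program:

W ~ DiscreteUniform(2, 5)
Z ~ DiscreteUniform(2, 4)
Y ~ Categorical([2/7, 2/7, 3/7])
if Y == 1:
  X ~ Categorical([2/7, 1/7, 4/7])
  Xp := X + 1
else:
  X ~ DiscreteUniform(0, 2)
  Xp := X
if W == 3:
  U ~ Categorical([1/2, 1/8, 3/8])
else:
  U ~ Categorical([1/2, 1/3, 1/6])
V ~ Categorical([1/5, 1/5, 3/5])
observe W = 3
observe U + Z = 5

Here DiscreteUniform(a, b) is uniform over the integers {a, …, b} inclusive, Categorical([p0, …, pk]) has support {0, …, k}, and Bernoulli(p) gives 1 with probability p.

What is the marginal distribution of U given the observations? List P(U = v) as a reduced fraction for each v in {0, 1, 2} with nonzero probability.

Enumerate traces; 54 have nonzero weight after conditioning:
  (W=3, Z=3, Y=0, X=0, U=2, V=0) weight 1/1680
  (W=3, Z=3, Y=0, X=0, U=2, V=1) weight 1/1680
  (W=3, Z=3, Y=0, X=0, U=2, V=2) weight 1/560
  (W=3, Z=3, Y=0, X=1, U=2, V=0) weight 1/1680
  (W=3, Z=3, Y=0, X=1, U=2, V=1) weight 1/1680
  (W=3, Z=3, Y=0, X=1, U=2, V=2) weight 1/560
  (W=3, Z=3, Y=0, X=2, U=2, V=0) weight 1/1680
  (W=3, Z=3, Y=0, X=2, U=2, V=1) weight 1/1680
  (W=3, Z=4, Y=0, X=0, U=1, V=0) weight 1/5040
  … 45 more
Group by U:
  weight(U=1) = 1/96
  weight(U=2) = 1/32
Total weight = 1/96 + 1/32 = 1/24
P(U=1 | obs) = 1/96 / 1/24 = 1/4
P(U=2 | obs) = 1/32 / 1/24 = 3/4

P(U=1) = 1/4, P(U=2) = 3/4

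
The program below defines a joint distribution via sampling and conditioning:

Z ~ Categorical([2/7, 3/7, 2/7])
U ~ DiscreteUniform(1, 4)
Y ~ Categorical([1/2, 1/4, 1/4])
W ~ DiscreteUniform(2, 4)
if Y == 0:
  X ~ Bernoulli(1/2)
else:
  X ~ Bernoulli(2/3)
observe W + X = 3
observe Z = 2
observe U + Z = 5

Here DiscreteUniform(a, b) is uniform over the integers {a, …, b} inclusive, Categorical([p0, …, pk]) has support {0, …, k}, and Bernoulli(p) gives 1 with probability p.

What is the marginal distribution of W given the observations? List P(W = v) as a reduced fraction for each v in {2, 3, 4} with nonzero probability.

Enumerate traces; 6 have nonzero weight after conditioning:
  (Z=2, U=3, Y=0, W=2, X=1) weight 1/168
  (Z=2, U=3, Y=0, W=3, X=0) weight 1/168
  (Z=2, U=3, Y=1, W=2, X=1) weight 1/252
  (Z=2, U=3, Y=1, W=3, X=0) weight 1/504
  (Z=2, U=3, Y=2, W=2, X=1) weight 1/252
  (Z=2, U=3, Y=2, W=3, X=0) weight 1/504
Group by W:
  weight(W=2) = 1/72
  weight(W=3) = 5/504
Total weight = 1/72 + 5/504 = 1/42
P(W=2 | obs) = 1/72 / 1/42 = 7/12
P(W=3 | obs) = 5/504 / 1/42 = 5/12

P(W=2) = 7/12, P(W=3) = 5/12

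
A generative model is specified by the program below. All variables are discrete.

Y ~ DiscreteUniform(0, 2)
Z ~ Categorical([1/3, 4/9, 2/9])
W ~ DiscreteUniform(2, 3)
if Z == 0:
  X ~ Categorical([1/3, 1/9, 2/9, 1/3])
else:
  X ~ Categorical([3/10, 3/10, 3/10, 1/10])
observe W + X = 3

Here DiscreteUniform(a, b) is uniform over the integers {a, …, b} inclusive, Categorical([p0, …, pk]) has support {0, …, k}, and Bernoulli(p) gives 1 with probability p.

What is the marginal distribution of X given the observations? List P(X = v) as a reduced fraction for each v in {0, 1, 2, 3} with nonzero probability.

Enumerate traces; 18 have nonzero weight after conditioning:
  (Y=0, Z=0, W=2, X=1) weight 1/162
  (Y=0, Z=0, W=3, X=0) weight 1/54
  (Y=0, Z=1, W=2, X=1) weight 1/45
  (Y=0, Z=1, W=3, X=0) weight 1/45
  (Y=0, Z=2, W=2, X=1) weight 1/90
  (Y=0, Z=2, W=3, X=0) weight 1/90
  (Y=1, Z=0, W=2, X=1) weight 1/162
  (Y=1, Z=0, W=3, X=0) weight 1/54
  … 10 more
Group by X:
  weight(X=0) = 7/45
  weight(X=1) = 16/135
Total weight = 7/45 + 16/135 = 37/135
P(X=0 | obs) = 7/45 / 37/135 = 21/37
P(X=1 | obs) = 16/135 / 37/135 = 16/37

P(X=0) = 21/37, P(X=1) = 16/37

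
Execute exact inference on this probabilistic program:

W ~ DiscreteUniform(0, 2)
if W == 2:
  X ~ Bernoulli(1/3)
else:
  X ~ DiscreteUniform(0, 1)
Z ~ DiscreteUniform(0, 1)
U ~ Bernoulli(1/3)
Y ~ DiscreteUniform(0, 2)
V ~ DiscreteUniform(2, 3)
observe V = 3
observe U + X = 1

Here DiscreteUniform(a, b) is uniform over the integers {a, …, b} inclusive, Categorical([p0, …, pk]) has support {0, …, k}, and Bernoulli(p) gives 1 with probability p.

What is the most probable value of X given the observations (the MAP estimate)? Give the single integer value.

Enumerate traces; 36 have nonzero weight after conditioning:
  (W=0, X=0, Z=0, U=1, Y=0, V=3) weight 1/216
  (W=0, X=0, Z=0, U=1, Y=1, V=3) weight 1/216
  (W=0, X=0, Z=0, U=1, Y=2, V=3) weight 1/216
  (W=0, X=0, Z=1, U=1, Y=0, V=3) weight 1/216
  (W=0, X=0, Z=1, U=1, Y=1, V=3) weight 1/216
  (W=0, X=0, Z=1, U=1, Y=2, V=3) weight 1/216
  (W=0, X=1, Z=0, U=0, Y=0, V=3) weight 1/108
  (W=0, X=1, Z=0, U=0, Y=1, V=3) weight 1/108
  … 28 more
Group by X:
  weight(X=0) = 5/54
  weight(X=1) = 4/27
Total weight = 5/54 + 4/27 = 13/54
P(X=0 | obs) = 5/54 / 13/54 = 5/13
P(X=1 | obs) = 4/27 / 13/54 = 8/13
argmax = 1

argmax_v P(X = v | obs) = 1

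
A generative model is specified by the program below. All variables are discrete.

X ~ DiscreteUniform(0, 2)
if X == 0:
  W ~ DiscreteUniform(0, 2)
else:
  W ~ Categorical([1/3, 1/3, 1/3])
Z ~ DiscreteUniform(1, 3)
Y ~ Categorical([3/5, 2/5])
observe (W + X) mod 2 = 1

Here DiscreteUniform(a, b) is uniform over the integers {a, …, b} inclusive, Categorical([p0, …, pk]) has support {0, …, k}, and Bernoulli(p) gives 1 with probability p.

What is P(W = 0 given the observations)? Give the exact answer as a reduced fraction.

Enumerate traces; 24 have nonzero weight after conditioning:
  (X=0, W=1, Z=1, Y=0) weight 1/45
  (X=0, W=1, Z=1, Y=1) weight 2/135
  (X=0, W=1, Z=2, Y=0) weight 1/45
  (X=0, W=1, Z=2, Y=1) weight 2/135
  (X=0, W=1, Z=3, Y=0) weight 1/45
  (X=0, W=1, Z=3, Y=1) weight 2/135
  (X=1, W=0, Z=1, Y=0) weight 1/45
  (X=1, W=0, Z=1, Y=1) weight 2/135
  (X=1, W=2, Z=1, Y=0) weight 1/45
  … 15 more
Group by W:
  weight(W=0) = 1/9
  weight(W=1) = 2/9
  weight(W=2) = 1/9
Total weight = 1/9 + 2/9 + 1/9 = 4/9
P(W=0 | obs) = 1/9 / 4/9 = 1/4
P(W=1 | obs) = 2/9 / 4/9 = 1/2
P(W=2 | obs) = 1/9 / 4/9 = 1/4

P(W = 0 | obs) = 1/4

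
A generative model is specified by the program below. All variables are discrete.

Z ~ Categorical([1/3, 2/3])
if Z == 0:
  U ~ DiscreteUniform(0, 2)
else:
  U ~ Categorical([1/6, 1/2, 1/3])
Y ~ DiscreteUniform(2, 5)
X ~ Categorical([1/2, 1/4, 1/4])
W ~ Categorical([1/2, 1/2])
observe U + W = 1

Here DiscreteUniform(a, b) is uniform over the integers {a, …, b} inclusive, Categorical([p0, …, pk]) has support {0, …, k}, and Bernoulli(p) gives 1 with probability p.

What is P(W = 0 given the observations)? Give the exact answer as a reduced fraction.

P(W = 0 | obs) = 2/3

Enumerate traces; 48 have nonzero weight after conditioning:
  (Z=0, U=0, Y=2, X=0, W=1) weight 1/144
  (Z=0, U=0, Y=2, X=1, W=1) weight 1/288
  (Z=0, U=0, Y=2, X=2, W=1) weight 1/288
  (Z=0, U=0, Y=3, X=0, W=1) weight 1/144
  (Z=0, U=0, Y=3, X=1, W=1) weight 1/288
  (Z=0, U=0, Y=3, X=2, W=1) weight 1/288
  (Z=0, U=0, Y=4, X=0, W=1) weight 1/144
  (Z=0, U=0, Y=4, X=1, W=1) weight 1/288
  (Z=0, U=1, Y=2, X=0, W=0) weight 1/144
  … 39 more
Group by W:
  weight(W=0) = 2/9
  weight(W=1) = 1/9
Total weight = 2/9 + 1/9 = 1/3
P(W=0 | obs) = 2/9 / 1/3 = 2/3
P(W=1 | obs) = 1/9 / 1/3 = 1/3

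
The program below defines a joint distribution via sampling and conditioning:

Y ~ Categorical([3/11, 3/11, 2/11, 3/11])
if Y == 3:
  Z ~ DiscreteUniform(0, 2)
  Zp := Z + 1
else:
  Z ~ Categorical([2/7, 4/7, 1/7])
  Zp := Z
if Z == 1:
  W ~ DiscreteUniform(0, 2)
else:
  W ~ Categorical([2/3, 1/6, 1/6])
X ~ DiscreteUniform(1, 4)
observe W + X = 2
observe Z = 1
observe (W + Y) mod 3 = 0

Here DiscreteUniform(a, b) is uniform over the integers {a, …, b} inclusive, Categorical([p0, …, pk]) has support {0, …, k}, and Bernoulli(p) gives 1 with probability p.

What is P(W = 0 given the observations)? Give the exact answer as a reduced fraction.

P(W = 0 | obs) = 19/27

Enumerate traces; 3 have nonzero weight after conditioning:
  (Y=0, Z=1, W=0, X=2) weight 1/77
  (Y=2, Z=1, W=1, X=1) weight 2/231
  (Y=3, Z=1, W=0, X=2) weight 1/132
Group by W:
  weight(W=0) = 19/924
  weight(W=1) = 2/231
Total weight = 19/924 + 2/231 = 9/308
P(W=0 | obs) = 19/924 / 9/308 = 19/27
P(W=1 | obs) = 2/231 / 9/308 = 8/27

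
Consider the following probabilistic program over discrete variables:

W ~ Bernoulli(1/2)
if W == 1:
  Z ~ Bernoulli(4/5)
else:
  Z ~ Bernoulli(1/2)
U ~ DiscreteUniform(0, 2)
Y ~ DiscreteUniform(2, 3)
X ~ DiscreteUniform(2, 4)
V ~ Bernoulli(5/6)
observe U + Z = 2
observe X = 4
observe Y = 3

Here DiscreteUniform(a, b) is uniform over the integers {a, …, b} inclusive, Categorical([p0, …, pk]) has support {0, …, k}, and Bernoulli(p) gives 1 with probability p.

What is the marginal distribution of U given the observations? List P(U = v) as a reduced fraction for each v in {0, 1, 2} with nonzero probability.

Enumerate traces; 8 have nonzero weight after conditioning:
  (W=0, Z=0, U=2, Y=3, X=4, V=0) weight 1/432
  (W=0, Z=0, U=2, Y=3, X=4, V=1) weight 5/432
  (W=0, Z=1, U=1, Y=3, X=4, V=0) weight 1/432
  (W=0, Z=1, U=1, Y=3, X=4, V=1) weight 5/432
  (W=1, Z=0, U=2, Y=3, X=4, V=0) weight 1/1080
  (W=1, Z=0, U=2, Y=3, X=4, V=1) weight 1/216
  (W=1, Z=1, U=1, Y=3, X=4, V=0) weight 1/270
  (W=1, Z=1, U=1, Y=3, X=4, V=1) weight 1/54
Group by U:
  weight(U=1) = 13/360
  weight(U=2) = 7/360
Total weight = 13/360 + 7/360 = 1/18
P(U=1 | obs) = 13/360 / 1/18 = 13/20
P(U=2 | obs) = 7/360 / 1/18 = 7/20

P(U=1) = 13/20, P(U=2) = 7/20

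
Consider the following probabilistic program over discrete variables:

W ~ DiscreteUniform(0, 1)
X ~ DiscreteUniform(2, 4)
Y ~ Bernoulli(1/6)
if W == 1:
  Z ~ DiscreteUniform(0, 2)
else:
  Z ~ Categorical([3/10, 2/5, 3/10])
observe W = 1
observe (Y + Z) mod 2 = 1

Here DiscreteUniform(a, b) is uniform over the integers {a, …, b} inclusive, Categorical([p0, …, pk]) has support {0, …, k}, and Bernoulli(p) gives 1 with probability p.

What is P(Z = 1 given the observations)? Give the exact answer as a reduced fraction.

Enumerate traces; 9 have nonzero weight after conditioning:
  (W=1, X=2, Y=0, Z=1) weight 5/108
  (W=1, X=2, Y=1, Z=0) weight 1/108
  (W=1, X=2, Y=1, Z=2) weight 1/108
  (W=1, X=3, Y=0, Z=1) weight 5/108
  (W=1, X=3, Y=1, Z=0) weight 1/108
  (W=1, X=3, Y=1, Z=2) weight 1/108
  (W=1, X=4, Y=0, Z=1) weight 5/108
  (W=1, X=4, Y=1, Z=0) weight 1/108
  … 1 more
Group by Z:
  weight(Z=0) = 1/36
  weight(Z=1) = 5/36
  weight(Z=2) = 1/36
Total weight = 1/36 + 5/36 + 1/36 = 7/36
P(Z=0 | obs) = 1/36 / 7/36 = 1/7
P(Z=1 | obs) = 5/36 / 7/36 = 5/7
P(Z=2 | obs) = 1/36 / 7/36 = 1/7

P(Z = 1 | obs) = 5/7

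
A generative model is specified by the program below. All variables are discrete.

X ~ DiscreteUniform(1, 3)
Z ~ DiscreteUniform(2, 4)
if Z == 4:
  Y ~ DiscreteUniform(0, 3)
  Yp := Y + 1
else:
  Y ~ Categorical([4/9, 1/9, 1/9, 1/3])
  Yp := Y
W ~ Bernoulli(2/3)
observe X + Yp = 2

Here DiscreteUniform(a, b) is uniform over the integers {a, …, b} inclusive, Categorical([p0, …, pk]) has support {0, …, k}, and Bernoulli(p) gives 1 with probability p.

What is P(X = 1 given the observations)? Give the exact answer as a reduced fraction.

Enumerate traces; 10 have nonzero weight after conditioning:
  (X=1, Z=2, Y=1, W=0) weight 1/243
  (X=1, Z=2, Y=1, W=1) weight 2/243
  (X=1, Z=3, Y=1, W=0) weight 1/243
  (X=1, Z=3, Y=1, W=1) weight 2/243
  (X=1, Z=4, Y=0, W=0) weight 1/108
  (X=1, Z=4, Y=0, W=1) weight 1/54
  (X=2, Z=2, Y=0, W=0) weight 4/243
  (X=2, Z=2, Y=0, W=1) weight 8/243
  … 2 more
Group by X:
  weight(X=1) = 17/324
  weight(X=2) = 8/81
Total weight = 17/324 + 8/81 = 49/324
P(X=1 | obs) = 17/324 / 49/324 = 17/49
P(X=2 | obs) = 8/81 / 49/324 = 32/49

P(X = 1 | obs) = 17/49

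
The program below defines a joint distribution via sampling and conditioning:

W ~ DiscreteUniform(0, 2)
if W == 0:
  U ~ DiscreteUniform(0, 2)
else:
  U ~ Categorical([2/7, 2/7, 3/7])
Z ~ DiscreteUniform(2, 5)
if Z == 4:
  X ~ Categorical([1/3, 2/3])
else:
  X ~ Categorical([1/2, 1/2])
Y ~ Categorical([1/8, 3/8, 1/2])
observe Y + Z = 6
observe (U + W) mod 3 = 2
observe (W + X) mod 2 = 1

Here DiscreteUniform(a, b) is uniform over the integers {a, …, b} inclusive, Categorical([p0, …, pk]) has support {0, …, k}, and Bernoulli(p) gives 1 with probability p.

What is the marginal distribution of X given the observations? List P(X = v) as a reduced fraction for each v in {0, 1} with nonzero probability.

Enumerate traces; 6 have nonzero weight after conditioning:
  (W=0, U=2, Z=4, X=1, Y=2) weight 1/108
  (W=0, U=2, Z=5, X=1, Y=1) weight 1/192
  (W=1, U=1, Z=4, X=0, Y=2) weight 1/252
  (W=1, U=1, Z=5, X=0, Y=1) weight 1/224
  (W=2, U=0, Z=4, X=1, Y=2) weight 1/126
  (W=2, U=0, Z=5, X=1, Y=1) weight 1/224
Group by X:
  weight(X=0) = 17/2016
  weight(X=1) = 325/12096
Total weight = 17/2016 + 325/12096 = 61/1728
P(X=0 | obs) = 17/2016 / 61/1728 = 102/427
P(X=1 | obs) = 325/12096 / 61/1728 = 325/427

P(X=0) = 102/427, P(X=1) = 325/427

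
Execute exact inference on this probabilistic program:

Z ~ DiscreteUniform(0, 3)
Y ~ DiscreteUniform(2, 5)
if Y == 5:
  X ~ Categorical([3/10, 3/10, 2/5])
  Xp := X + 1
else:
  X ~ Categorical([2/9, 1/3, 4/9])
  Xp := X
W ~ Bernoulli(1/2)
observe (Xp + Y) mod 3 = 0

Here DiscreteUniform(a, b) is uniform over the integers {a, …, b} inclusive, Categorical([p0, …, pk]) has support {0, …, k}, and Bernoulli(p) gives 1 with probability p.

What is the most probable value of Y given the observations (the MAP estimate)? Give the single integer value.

Enumerate traces; 32 have nonzero weight after conditioning:
  (Z=0, Y=2, X=1, W=0) weight 1/96
  (Z=0, Y=2, X=1, W=1) weight 1/96
  (Z=0, Y=3, X=0, W=0) weight 1/144
  (Z=0, Y=3, X=0, W=1) weight 1/144
  (Z=0, Y=4, X=2, W=0) weight 1/72
  (Z=0, Y=4, X=2, W=1) weight 1/72
  (Z=0, Y=5, X=0, W=0) weight 3/320
  (Z=0, Y=5, X=0, W=1) weight 3/320
  … 24 more
Group by Y:
  weight(Y=2) = 1/12
  weight(Y=3) = 1/18
  weight(Y=4) = 1/9
  weight(Y=5) = 3/40
Total weight = 1/12 + 1/18 + 1/9 + 3/40 = 13/40
P(Y=2 | obs) = 1/12 / 13/40 = 10/39
P(Y=3 | obs) = 1/18 / 13/40 = 20/117
P(Y=4 | obs) = 1/9 / 13/40 = 40/117
P(Y=5 | obs) = 3/40 / 13/40 = 3/13
argmax = 4

argmax_v P(Y = v | obs) = 4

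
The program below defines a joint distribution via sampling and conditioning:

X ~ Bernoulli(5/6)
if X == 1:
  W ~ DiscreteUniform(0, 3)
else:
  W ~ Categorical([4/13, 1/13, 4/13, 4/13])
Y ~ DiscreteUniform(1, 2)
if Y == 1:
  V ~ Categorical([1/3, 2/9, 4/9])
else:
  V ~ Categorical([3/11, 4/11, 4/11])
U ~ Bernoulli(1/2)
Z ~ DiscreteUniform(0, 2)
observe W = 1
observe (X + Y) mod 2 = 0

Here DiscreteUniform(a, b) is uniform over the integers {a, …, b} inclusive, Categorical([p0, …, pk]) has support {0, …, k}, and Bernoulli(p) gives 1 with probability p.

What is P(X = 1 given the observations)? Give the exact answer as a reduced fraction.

P(X = 1 | obs) = 65/69

Enumerate traces; 36 have nonzero weight after conditioning:
  (X=0, W=1, Y=2, V=0, U=0, Z=0) weight 1/3432
  (X=0, W=1, Y=2, V=0, U=0, Z=1) weight 1/3432
  (X=0, W=1, Y=2, V=0, U=0, Z=2) weight 1/3432
  (X=0, W=1, Y=2, V=0, U=1, Z=0) weight 1/3432
  (X=0, W=1, Y=2, V=0, U=1, Z=1) weight 1/3432
  (X=0, W=1, Y=2, V=0, U=1, Z=2) weight 1/3432
  (X=0, W=1, Y=2, V=1, U=0, Z=0) weight 1/2574
  (X=0, W=1, Y=2, V=1, U=0, Z=1) weight 1/2574
  (X=1, W=1, Y=1, V=0, U=0, Z=0) weight 5/864
  … 27 more
Group by X:
  weight(X=0) = 1/156
  weight(X=1) = 5/48
Total weight = 1/156 + 5/48 = 23/208
P(X=0 | obs) = 1/156 / 23/208 = 4/69
P(X=1 | obs) = 5/48 / 23/208 = 65/69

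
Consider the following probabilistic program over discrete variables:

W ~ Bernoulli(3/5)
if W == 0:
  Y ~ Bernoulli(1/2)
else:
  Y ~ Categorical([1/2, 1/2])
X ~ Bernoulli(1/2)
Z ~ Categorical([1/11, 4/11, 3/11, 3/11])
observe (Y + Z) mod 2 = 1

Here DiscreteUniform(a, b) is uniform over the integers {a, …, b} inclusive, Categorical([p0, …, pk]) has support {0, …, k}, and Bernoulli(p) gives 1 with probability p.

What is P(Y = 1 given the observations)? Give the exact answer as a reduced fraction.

Enumerate traces; 16 have nonzero weight after conditioning:
  (W=0, Y=0, X=0, Z=1) weight 2/55
  (W=0, Y=0, X=0, Z=3) weight 3/110
  (W=0, Y=0, X=1, Z=1) weight 2/55
  (W=0, Y=0, X=1, Z=3) weight 3/110
  (W=0, Y=1, X=0, Z=0) weight 1/110
  (W=0, Y=1, X=0, Z=2) weight 3/110
  (W=0, Y=1, X=1, Z=0) weight 1/110
  (W=0, Y=1, X=1, Z=2) weight 3/110
  … 8 more
Group by Y:
  weight(Y=0) = 7/22
  weight(Y=1) = 2/11
Total weight = 7/22 + 2/11 = 1/2
P(Y=0 | obs) = 7/22 / 1/2 = 7/11
P(Y=1 | obs) = 2/11 / 1/2 = 4/11

P(Y = 1 | obs) = 4/11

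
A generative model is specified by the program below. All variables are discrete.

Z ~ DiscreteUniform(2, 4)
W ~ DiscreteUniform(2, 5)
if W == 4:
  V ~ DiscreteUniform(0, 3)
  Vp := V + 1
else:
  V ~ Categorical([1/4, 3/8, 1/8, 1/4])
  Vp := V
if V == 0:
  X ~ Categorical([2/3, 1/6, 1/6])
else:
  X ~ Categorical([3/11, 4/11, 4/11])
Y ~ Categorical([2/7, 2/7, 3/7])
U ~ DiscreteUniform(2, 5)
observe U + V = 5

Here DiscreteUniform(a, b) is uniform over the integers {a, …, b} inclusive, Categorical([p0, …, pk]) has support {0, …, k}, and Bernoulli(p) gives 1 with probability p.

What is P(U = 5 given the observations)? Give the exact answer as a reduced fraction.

P(U = 5 | obs) = 1/4

Enumerate traces; 432 have nonzero weight after conditioning:
  (Z=2, W=2, V=0, X=0, Y=0, U=5) weight 1/1008
  (Z=2, W=2, V=0, X=0, Y=1, U=5) weight 1/1008
  (Z=2, W=2, V=0, X=0, Y=2, U=5) weight 1/672
  (Z=2, W=2, V=0, X=1, Y=0, U=5) weight 1/4032
  (Z=2, W=2, V=0, X=1, Y=1, U=5) weight 1/4032
  (Z=2, W=2, V=0, X=1, Y=2, U=5) weight 1/2688
  (Z=2, W=2, V=0, X=2, Y=0, U=5) weight 1/4032
  (Z=2, W=2, V=0, X=2, Y=1, U=5) weight 1/4032
  (Z=2, W=2, V=1, X=0, Y=0, U=4) weight 3/4928
  (Z=2, W=2, V=2, X=0, Y=0, U=3) weight 1/4928
  … 422 more
Group by U:
  weight(U=2) = 1/16
  weight(U=3) = 5/128
  weight(U=4) = 11/128
  weight(U=5) = 1/16
Total weight = 1/16 + 5/128 + 11/128 + 1/16 = 1/4
P(U=2 | obs) = 1/16 / 1/4 = 1/4
P(U=3 | obs) = 5/128 / 1/4 = 5/32
P(U=4 | obs) = 11/128 / 1/4 = 11/32
P(U=5 | obs) = 1/16 / 1/4 = 1/4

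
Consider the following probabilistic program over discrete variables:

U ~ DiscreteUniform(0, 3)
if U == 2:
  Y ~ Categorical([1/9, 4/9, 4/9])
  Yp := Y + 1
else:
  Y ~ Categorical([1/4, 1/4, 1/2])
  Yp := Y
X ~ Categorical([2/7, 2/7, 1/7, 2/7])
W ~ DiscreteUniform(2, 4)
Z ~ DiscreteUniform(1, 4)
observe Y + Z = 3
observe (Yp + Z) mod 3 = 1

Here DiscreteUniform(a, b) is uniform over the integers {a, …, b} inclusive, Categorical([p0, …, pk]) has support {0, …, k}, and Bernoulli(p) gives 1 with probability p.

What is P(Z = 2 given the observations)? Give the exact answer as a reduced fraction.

Enumerate traces; 36 have nonzero weight after conditioning:
  (U=2, Y=0, X=0, W=2, Z=3) weight 1/1512
  (U=2, Y=0, X=0, W=3, Z=3) weight 1/1512
  (U=2, Y=0, X=0, W=4, Z=3) weight 1/1512
  (U=2, Y=0, X=1, W=2, Z=3) weight 1/1512
  (U=2, Y=0, X=1, W=3, Z=3) weight 1/1512
  (U=2, Y=0, X=1, W=4, Z=3) weight 1/1512
  (U=2, Y=0, X=2, W=2, Z=3) weight 1/3024
  (U=2, Y=0, X=2, W=3, Z=3) weight 1/3024
  (U=2, Y=1, X=0, W=2, Z=2) weight 1/378
  (U=2, Y=2, X=0, W=2, Z=1) weight 1/378
  … 26 more
Group by Z:
  weight(Z=1) = 1/36
  weight(Z=2) = 1/36
  weight(Z=3) = 1/144
Total weight = 1/36 + 1/36 + 1/144 = 1/16
P(Z=1 | obs) = 1/36 / 1/16 = 4/9
P(Z=2 | obs) = 1/36 / 1/16 = 4/9
P(Z=3 | obs) = 1/144 / 1/16 = 1/9

P(Z = 2 | obs) = 4/9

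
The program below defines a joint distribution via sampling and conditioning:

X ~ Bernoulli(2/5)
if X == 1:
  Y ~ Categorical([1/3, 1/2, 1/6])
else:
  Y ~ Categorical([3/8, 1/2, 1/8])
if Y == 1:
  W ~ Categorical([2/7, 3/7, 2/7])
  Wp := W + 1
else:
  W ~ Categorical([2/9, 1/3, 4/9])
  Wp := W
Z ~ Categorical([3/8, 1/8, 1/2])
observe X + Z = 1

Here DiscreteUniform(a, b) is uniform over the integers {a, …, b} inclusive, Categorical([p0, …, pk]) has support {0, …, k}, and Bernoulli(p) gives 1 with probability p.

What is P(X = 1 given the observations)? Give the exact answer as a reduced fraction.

Enumerate traces; 18 have nonzero weight after conditioning:
  (X=0, Y=0, W=0, Z=1) weight 1/160
  (X=0, Y=0, W=1, Z=1) weight 3/320
  (X=0, Y=0, W=2, Z=1) weight 1/80
  (X=0, Y=1, W=0, Z=1) weight 3/280
  (X=0, Y=1, W=1, Z=1) weight 9/560
  (X=0, Y=1, W=2, Z=1) weight 3/280
  (X=0, Y=2, W=0, Z=1) weight 1/480
  (X=0, Y=2, W=1, Z=1) weight 1/320
  (X=1, Y=0, W=0, Z=0) weight 1/90
  … 9 more
Group by X:
  weight(X=0) = 3/40
  weight(X=1) = 3/20
Total weight = 3/40 + 3/20 = 9/40
P(X=0 | obs) = 3/40 / 9/40 = 1/3
P(X=1 | obs) = 3/20 / 9/40 = 2/3

P(X = 1 | obs) = 2/3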